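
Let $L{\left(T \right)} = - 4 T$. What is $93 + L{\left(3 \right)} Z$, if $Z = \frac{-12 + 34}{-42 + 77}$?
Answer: $\frac{2991}{35} \approx 85.457$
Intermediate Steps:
$Z = \frac{22}{35} \approx 0.62857$
$93 + L{\left(3 \right)} Z = 93 + \left(-4\right) 3 \cdot \frac{22}{35} = 93 - \frac{264}{35} = \frac{2991}{35}$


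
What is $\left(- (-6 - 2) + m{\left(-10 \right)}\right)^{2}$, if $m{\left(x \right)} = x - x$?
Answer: $64$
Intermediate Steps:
$m{\left(x \right)} = 0$
$\left(- (-6 - 2) + m{\left(-10 \right)}\right)^{2} = \left(- (-6 - 2) + 0\right)^{2} = \left(\left(-1\right) \left(-8\right) + 0\right)^{2} = \left(8 + 0\right)^{2} = 8^{2} = 64$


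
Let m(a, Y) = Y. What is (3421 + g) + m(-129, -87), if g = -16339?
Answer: -13005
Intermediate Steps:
(3421 + g) + m(-129, -87) = (3421 - 16339) - 87 = -12918 - 87 = -13005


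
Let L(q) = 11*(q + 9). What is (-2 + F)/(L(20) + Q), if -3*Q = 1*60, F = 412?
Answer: 410/299 ≈ 1.3712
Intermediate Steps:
L(q) = 99 + 11*q (L(q) = 11*(9 + q) = 99 + 11*q)
Q = -20 (Q = -60/3 = -1/3*60 = -20)
(-2 + F)/(L(20) + Q) = (-2 + 412)/((99 + 11*20) - 20) = 410/((99 + 220) - 20) = 410/(319 - 20) = 410/299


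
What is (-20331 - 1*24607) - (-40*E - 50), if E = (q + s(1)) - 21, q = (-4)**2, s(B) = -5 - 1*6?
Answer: -45528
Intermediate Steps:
s(B) = -11 (s(B) = -5 - 6 = -11)
q = 16
E = -16 (E = (16 - 11) - 21 = 5 - 21 = -16)
(-20331 - 1*24607) - (-40*E - 50) = (-20331 - 1*24607) - (-40*(-16) - 50) = (-20331 - 24607) - (640 - 50) = -44938 - 1*590 = -44938 - 590 = -45528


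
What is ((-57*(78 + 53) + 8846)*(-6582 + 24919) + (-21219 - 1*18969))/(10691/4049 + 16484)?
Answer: 102223220215/66754407 ≈ 1531.3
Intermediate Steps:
((-57*(78 + 53) + 8846)*(-6582 + 24919) + (-21219 - 1*18969))/(10691/4049 + 16484) = ((-57*131 + 8846)*18337 + (-21219 - 18969))/(10691*(1/4049) + 16484) = ((-7467 + 8846)*18337 - 40188)/(10691/4049 + 16484) = (1379*18337 - 40188)/(66754407/4049) = (25286723 - 40188)*(4049/66754407) = 25246535*(4049/66754407) = 102223220215/66754407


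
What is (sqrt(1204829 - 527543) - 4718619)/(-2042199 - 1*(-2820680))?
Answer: -4718619/778481 + 3*sqrt(75254)/778481 ≈ -6.0603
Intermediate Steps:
(sqrt(1204829 - 527543) - 4718619)/(-2042199 - 1*(-2820680)) = (sqrt(677286) - 4718619)/(-2042199 + 2820680) = (3*sqrt(75254) - 4718619)/778481 = (-4718619 + 3*sqrt(75254))*(1/778481) = -4718619/778481 + 3*sqrt(75254)/778481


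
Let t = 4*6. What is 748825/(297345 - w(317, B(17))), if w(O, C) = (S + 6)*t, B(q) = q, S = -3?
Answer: 748825/297273 ≈ 2.5190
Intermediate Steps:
t = 24
w(O, C) = 72 (w(O, C) = (-3 + 6)*24 = 3*24 = 72)
748825/(297345 - w(317, B(17))) = 748825/(297345 - 1*72) = 748825/(297345 - 72) = 748825/297273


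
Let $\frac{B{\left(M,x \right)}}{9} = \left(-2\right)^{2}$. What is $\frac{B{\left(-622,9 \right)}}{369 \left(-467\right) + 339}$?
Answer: $- \frac{3}{14332} \approx -0.00020932$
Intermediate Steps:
$B{\left(M,x \right)} = 36$ ($B{\left(M,x \right)} = 9 \left(-2\right)^{2} = 9 \cdot 4 = 36$)
$\frac{B{\left(-622,9 \right)}}{369 \left(-467\right) + 339} = \frac{36}{369 \left(-467\right) + 339} = \frac{36}{-172323 + 339} = \frac{36}{-171984} = 36 \left(- \frac{1}{171984}\right) = - \frac{3}{14332}$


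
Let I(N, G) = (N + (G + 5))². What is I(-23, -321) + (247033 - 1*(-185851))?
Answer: 547805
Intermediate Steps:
I(N, G) = (5 + G + N)² (I(N, G) = (N + (5 + G))² = (5 + G + N)²)
I(-23, -321) + (247033 - 1*(-185851)) = (5 - 321 - 23)² + (247033 - 1*(-185851)) = (-339)² + (247033 + 185851) = 114921 + 432884 = 547805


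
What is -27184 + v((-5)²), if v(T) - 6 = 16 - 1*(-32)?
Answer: -27130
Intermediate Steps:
v(T) = 54 (v(T) = 6 + (16 - 1*(-32)) = 6 + (16 + 32) = 6 + 48 = 54)
-27184 + v((-5)²) = -27184 + 54 = -27130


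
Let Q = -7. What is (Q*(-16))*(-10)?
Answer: -1120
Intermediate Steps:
(Q*(-16))*(-10) = -7*(-16)*(-10) = 112*(-10) = -1120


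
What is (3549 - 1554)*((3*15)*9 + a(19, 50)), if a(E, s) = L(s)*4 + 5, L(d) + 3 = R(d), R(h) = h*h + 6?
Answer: 20791890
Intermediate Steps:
R(h) = 6 + h**2 (R(h) = h**2 + 6 = 6 + h**2)
L(d) = 3 + d**2 (L(d) = -3 + (6 + d**2) = 3 + d**2)
a(E, s) = 17 + 4*s**2 (a(E, s) = (3 + s**2)*4 + 5 = (12 + 4*s**2) + 5 = 17 + 4*s**2)
(3549 - 1554)*((3*15)*9 + a(19, 50)) = (3549 - 1554)*((3*15)*9 + (17 + 4*50**2)) = 1995*(45*9 + (17 + 4*2500)) = 1995*(405 + (17 + 10000)) = 1995*(405 + 10017) = 1995*10422 = 20791890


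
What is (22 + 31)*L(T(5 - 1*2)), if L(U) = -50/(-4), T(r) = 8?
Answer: 1325/2 ≈ 662.50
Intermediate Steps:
L(U) = 25/2 (L(U) = -50*(-1/4) = 25/2)
(22 + 31)*L(T(5 - 1*2)) = (22 + 31)*(25/2) = 53*(25/2) = 1325/2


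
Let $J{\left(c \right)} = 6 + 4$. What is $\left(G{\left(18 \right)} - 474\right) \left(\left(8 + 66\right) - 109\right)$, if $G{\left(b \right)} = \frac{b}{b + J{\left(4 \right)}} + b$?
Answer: $\frac{31875}{2} \approx 15938.0$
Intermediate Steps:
$J{\left(c \right)} = 10$
$G{\left(b \right)} = b + \frac{b}{10 + b}$ ($G{\left(b \right)} = \frac{b}{b + 10} + b = \frac{b}{10 + b} + b = b + \frac{b}{10 + b}$)
$\left(G{\left(18 \right)} - 474\right) \left(\left(8 + 66\right) - 109\right) = \left(\frac{18 \left(11 + 18\right)}{10 + 18} - 474\right) \left(\left(8 + 66\right) - 109\right) = \left(18 \cdot \frac{1}{28} \cdot 29 - 474\right) \left(74 - 109\right) = \left(18 \cdot \frac{1}{28} \cdot 29 - 474\right) \left(-35\right) = \left(\frac{261}{14} - 474\right) \left(-35\right) = \left(- \frac{6375}{14}\right) \left(-35\right) = \frac{31875}{2}$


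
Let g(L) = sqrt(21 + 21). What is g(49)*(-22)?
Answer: -22*sqrt(42) ≈ -142.58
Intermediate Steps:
g(L) = sqrt(42)
g(49)*(-22) = sqrt(42)*(-22) = -22*sqrt(42)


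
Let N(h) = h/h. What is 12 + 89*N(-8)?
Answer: 101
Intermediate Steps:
N(h) = 1
12 + 89*N(-8) = 12 + 89*1 = 12 + 89 = 101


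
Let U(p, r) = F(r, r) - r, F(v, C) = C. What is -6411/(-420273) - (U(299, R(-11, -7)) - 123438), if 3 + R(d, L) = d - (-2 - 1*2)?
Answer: 17292554995/140091 ≈ 1.2344e+5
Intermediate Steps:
R(d, L) = 1 + d (R(d, L) = -3 + (d - (-2 - 1*2)) = -3 + (d - (-2 - 2)) = -3 + (d - 1*(-4)) = -3 + (d + 4) = -3 + (4 + d) = 1 + d)
U(p, r) = 0 (U(p, r) = r - r = 0)
-6411/(-420273) - (U(299, R(-11, -7)) - 123438) = -6411/(-420273) - (0 - 123438) = -6411*(-1/420273) - 1*(-123438) = 2137/140091 + 123438 = 17292554995/140091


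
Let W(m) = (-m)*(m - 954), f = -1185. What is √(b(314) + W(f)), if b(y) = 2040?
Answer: 5*I*√101307 ≈ 1591.4*I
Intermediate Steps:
W(m) = -m*(-954 + m) (W(m) = (-m)*(-954 + m) = -m*(-954 + m))
√(b(314) + W(f)) = √(2040 - 1185*(954 - 1*(-1185))) = √(2040 - 1185*(954 + 1185)) = √(2040 - 1185*2139) = √(2040 - 2534715) = √(-2532675) = 5*I*√101307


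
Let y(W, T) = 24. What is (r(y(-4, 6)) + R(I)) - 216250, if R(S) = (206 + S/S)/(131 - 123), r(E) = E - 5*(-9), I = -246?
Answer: -1729241/8 ≈ -2.1616e+5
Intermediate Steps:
r(E) = 45 + E (r(E) = E + 45 = 45 + E)
R(S) = 207/8 (R(S) = (206 + 1)/8 = 207*(⅛) = 207/8)
(r(y(-4, 6)) + R(I)) - 216250 = ((45 + 24) + 207/8) - 216250 = (69 + 207/8) - 216250 = 759/8 - 216250 = -1729241/8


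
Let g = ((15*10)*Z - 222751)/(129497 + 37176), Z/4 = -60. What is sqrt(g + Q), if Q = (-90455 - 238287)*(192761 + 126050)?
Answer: I*sqrt(2911514755941421054321)/166673 ≈ 3.2374e+5*I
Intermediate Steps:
Z = -240 (Z = 4*(-60) = -240)
g = -258751/166673 (g = ((15*10)*(-240) - 222751)/(129497 + 37176) = (150*(-240) - 222751)/166673 = (-36000 - 222751)*(1/166673) = -258751*1/166673 = -258751/166673 ≈ -1.5524)
Q = -104806565762 (Q = -328742*318811 = -104806565762)
sqrt(g + Q) = sqrt(-258751/166673 - 104806565762) = sqrt(-17468424735508577/166673) = I*sqrt(2911514755941421054321)/166673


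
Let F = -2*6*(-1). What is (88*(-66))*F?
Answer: -69696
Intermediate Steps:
F = 12 (F = -12*(-1) = 12)
(88*(-66))*F = (88*(-66))*12 = -5808*12 = -69696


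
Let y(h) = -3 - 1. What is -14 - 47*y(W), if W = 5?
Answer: 174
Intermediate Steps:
y(h) = -4
-14 - 47*y(W) = -14 - 47*(-4) = -14 + 188 = 174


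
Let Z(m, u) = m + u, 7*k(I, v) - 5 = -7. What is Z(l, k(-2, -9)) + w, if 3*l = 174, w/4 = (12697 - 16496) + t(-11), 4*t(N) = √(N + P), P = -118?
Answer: -105968/7 + I*√129 ≈ -15138.0 + 11.358*I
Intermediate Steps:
t(N) = √(-118 + N)/4 (t(N) = √(N - 118)/4 = √(-118 + N)/4)
w = -15196 + I*√129 (w = 4*((12697 - 16496) + √(-118 - 11)/4) = 4*(-3799 + √(-129)/4) = 4*(-3799 + (I*√129)/4) = 4*(-3799 + I*√129/4) = -15196 + I*√129 ≈ -15196.0 + 11.358*I)
k(I, v) = -2/7 (k(I, v) = 5/7 + (⅐)*(-7) = 5/7 - 1 = -2/7)
l = 58 (l = (⅓)*174 = 58)
Z(l, k(-2, -9)) + w = (58 - 2/7) + (-15196 + I*√129) = 404/7 + (-15196 + I*√129) = -105968/7 + I*√129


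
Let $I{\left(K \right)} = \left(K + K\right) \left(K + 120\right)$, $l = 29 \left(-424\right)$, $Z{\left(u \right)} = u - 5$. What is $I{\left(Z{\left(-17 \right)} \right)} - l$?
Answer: $7984$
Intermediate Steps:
$Z{\left(u \right)} = -5 + u$
$l = -12296$
$I{\left(K \right)} = 2 K \left(120 + K\right)$
$I{\left(Z{\left(-17 \right)} \right)} - l = 2 \left(-5 - 17\right) \left(120 - 22\right) - -12296 = 2 \left(-22\right) \left(120 - 22\right) + 12296 = 2 \left(-22\right) 98 + 12296 = -4312 + 12296 = 7984$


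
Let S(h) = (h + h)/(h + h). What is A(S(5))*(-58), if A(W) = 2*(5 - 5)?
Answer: 0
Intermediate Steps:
S(h) = 1 (S(h) = (2*h)/((2*h)) = (2*h)*(1/(2*h)) = 1)
A(W) = 0 (A(W) = 2*0 = 0)
A(S(5))*(-58) = 0*(-58) = 0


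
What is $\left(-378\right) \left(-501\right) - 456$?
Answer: $188922$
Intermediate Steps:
$\left(-378\right) \left(-501\right) - 456 = 189378 - 456 = 188922$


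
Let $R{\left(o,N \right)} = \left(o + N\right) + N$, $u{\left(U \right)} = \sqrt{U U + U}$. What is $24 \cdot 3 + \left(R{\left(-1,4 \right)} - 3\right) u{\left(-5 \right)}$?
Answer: $72 + 8 \sqrt{5} \approx 89.889$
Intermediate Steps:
$u{\left(U \right)} = \sqrt{U + U^{2}}$ ($u{\left(U \right)} = \sqrt{U^{2} + U} = \sqrt{U + U^{2}}$)
$R{\left(o,N \right)} = o + 2 N$ ($R{\left(o,N \right)} = \left(N + o\right) + N = o + 2 N$)
$24 \cdot 3 + \left(R{\left(-1,4 \right)} - 3\right) u{\left(-5 \right)} = 24 \cdot 3 + \left(\left(-1 + 2 \cdot 4\right) - 3\right) \sqrt{- 5 \left(1 - 5\right)} = 72 + \left(\left(-1 + 8\right) - 3\right) \sqrt{\left(-5\right) \left(-4\right)} = 72 + \left(7 - 3\right) \sqrt{20} = 72 + 4 \cdot 2 \sqrt{5} = 72 + 8 \sqrt{5}$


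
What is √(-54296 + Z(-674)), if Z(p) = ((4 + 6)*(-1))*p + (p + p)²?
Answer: 2*√442387 ≈ 1330.2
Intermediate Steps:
Z(p) = -10*p + 4*p² (Z(p) = (10*(-1))*p + (2*p)² = -10*p + 4*p²)
√(-54296 + Z(-674)) = √(-54296 + 2*(-674)*(-5 + 2*(-674))) = √(-54296 + 2*(-674)*(-5 - 1348)) = √(-54296 + 2*(-674)*(-1353)) = √(-54296 + 1823844) = √1769548 = 2*√442387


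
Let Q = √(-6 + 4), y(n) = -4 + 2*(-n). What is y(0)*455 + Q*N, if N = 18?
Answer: -1820 + 18*I*√2 ≈ -1820.0 + 25.456*I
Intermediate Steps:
y(n) = -4 - 2*n
Q = I*√2 (Q = √(-2) = I*√2 ≈ 1.4142*I)
y(0)*455 + Q*N = (-4 - 2*0)*455 + (I*√2)*18 = (-4 + 0)*455 + 18*I*√2 = -4*455 + 18*I*√2 = -1820 + 18*I*√2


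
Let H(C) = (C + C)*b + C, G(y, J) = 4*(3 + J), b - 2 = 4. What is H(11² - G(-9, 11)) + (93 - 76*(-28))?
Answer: 3066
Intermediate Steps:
b = 6 (b = 2 + 4 = 6)
G(y, J) = 12 + 4*J
H(C) = 13*C (H(C) = (C + C)*6 + C = (2*C)*6 + C = 12*C + C = 13*C)
H(11² - G(-9, 11)) + (93 - 76*(-28)) = 13*(11² - (12 + 4*11)) + (93 - 76*(-28)) = 13*(121 - (12 + 44)) + (93 + 2128) = 13*(121 - 1*56) + 2221 = 13*(121 - 56) + 2221 = 13*65 + 2221 = 845 + 2221 = 3066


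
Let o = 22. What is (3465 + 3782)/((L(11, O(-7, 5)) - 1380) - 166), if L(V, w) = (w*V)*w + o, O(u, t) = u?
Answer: -7247/985 ≈ -7.3574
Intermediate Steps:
L(V, w) = 22 + V*w**2 (L(V, w) = (w*V)*w + 22 = (V*w)*w + 22 = V*w**2 + 22 = 22 + V*w**2)
(3465 + 3782)/((L(11, O(-7, 5)) - 1380) - 166) = (3465 + 3782)/(((22 + 11*(-7)**2) - 1380) - 166) = 7247/(((22 + 11*49) - 1380) - 166) = 7247/(((22 + 539) - 1380) - 166) = 7247/((561 - 1380) - 166) = 7247/(-819 - 166) = 7247/(-985) = 7247*(-1/985) = -7247/985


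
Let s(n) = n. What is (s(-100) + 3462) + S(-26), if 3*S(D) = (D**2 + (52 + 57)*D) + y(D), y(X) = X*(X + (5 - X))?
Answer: 7798/3 ≈ 2599.3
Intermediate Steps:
y(X) = 5*X (y(X) = X*5 = 5*X)
S(D) = 38*D + D**2/3 (S(D) = ((D**2 + (52 + 57)*D) + 5*D)/3 = ((D**2 + 109*D) + 5*D)/3 = (D**2 + 114*D)/3 = 38*D + D**2/3)
(s(-100) + 3462) + S(-26) = (-100 + 3462) + (1/3)*(-26)*(114 - 26) = 3362 + (1/3)*(-26)*88 = 3362 - 2288/3 = 7798/3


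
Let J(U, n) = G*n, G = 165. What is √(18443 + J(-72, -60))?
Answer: √8543 ≈ 92.428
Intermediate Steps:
J(U, n) = 165*n
√(18443 + J(-72, -60)) = √(18443 + 165*(-60)) = √(18443 - 9900) = √8543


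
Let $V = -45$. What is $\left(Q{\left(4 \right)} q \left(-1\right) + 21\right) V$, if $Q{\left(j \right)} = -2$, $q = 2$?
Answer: $-1125$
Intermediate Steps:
$\left(Q{\left(4 \right)} q \left(-1\right) + 21\right) V = \left(\left(-2\right) 2 \left(-1\right) + 21\right) \left(-45\right) = \left(\left(-4\right) \left(-1\right) + 21\right) \left(-45\right) = \left(4 + 21\right) \left(-45\right) = 25 \left(-45\right) = -1125$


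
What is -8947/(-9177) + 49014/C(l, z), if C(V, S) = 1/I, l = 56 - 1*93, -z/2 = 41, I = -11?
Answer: -215122057/399 ≈ -5.3915e+5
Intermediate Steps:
z = -82 (z = -2*41 = -82)
l = -37 (l = 56 - 93 = -37)
C(V, S) = -1/11 (C(V, S) = 1/(-11) = -1/11)
-8947/(-9177) + 49014/C(l, z) = -8947/(-9177) + 49014/(-1/11) = -8947*(-1/9177) + 49014*(-11) = 389/399 - 539154 = -215122057/399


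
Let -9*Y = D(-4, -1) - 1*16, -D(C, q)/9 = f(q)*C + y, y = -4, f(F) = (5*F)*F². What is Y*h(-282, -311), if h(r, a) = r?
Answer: -15040/3 ≈ -5013.3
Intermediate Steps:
f(F) = 5*F³
D(C, q) = 36 - 45*C*q³ (D(C, q) = -9*((5*q³)*C - 4) = -9*(5*C*q³ - 4) = -9*(-4 + 5*C*q³) = 36 - 45*C*q³)
Y = 160/9 (Y = -((36 - 45*(-4)*(-1)³) - 1*16)/9 = -((36 - 45*(-4)*(-1)) - 16)/9 = -((36 - 180) - 16)/9 = -(-144 - 16)/9 = -⅑*(-160) = 160/9 ≈ 17.778)
Y*h(-282, -311) = (160/9)*(-282) = -15040/3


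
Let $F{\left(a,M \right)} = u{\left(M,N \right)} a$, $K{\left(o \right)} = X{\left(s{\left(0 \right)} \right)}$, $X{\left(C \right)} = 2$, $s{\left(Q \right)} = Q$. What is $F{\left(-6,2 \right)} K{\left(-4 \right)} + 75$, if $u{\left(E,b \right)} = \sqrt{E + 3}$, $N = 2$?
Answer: $75 - 12 \sqrt{5} \approx 48.167$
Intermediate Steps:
$u{\left(E,b \right)} = \sqrt{3 + E}$
$K{\left(o \right)} = 2$
$F{\left(a,M \right)} = a \sqrt{3 + M}$ ($F{\left(a,M \right)} = \sqrt{3 + M} a = a \sqrt{3 + M}$)
$F{\left(-6,2 \right)} K{\left(-4 \right)} + 75 = - 6 \sqrt{3 + 2} \cdot 2 + 75 = - 6 \sqrt{5} \cdot 2 + 75 = - 12 \sqrt{5} + 75 = 75 - 12 \sqrt{5}$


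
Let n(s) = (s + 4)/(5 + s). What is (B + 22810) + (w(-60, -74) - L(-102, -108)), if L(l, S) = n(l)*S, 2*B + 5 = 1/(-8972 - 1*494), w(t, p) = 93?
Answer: 42254945993/1836404 ≈ 23010.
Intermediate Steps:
n(s) = (4 + s)/(5 + s)
B = -47331/18932 (B = -5/2 + 1/(2*(-8972 - 1*494)) = -5/2 + 1/(2*(-8972 - 494)) = -5/2 + (½)/(-9466) = -5/2 + (½)*(-1/9466) = -5/2 - 1/18932 = -47331/18932 ≈ -2.5001)
L(l, S) = S*(4 + l)/(5 + l) (L(l, S) = ((4 + l)/(5 + l))*S = S*(4 + l)/(5 + l))
(B + 22810) + (w(-60, -74) - L(-102, -108)) = (-47331/18932 + 22810) + (93 - (-108)*(4 - 102)/(5 - 102)) = 431791589/18932 + (93 - (-108)*(-98)/(-97)) = 431791589/18932 + (93 - (-108)*(-1)*(-98)/97) = 431791589/18932 + (93 - 1*(-10584/97)) = 431791589/18932 + (93 + 10584/97) = 431791589/18932 + 19605/97 = 42254945993/1836404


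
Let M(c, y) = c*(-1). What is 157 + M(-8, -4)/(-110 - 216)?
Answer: 25587/163 ≈ 156.98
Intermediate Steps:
M(c, y) = -c
157 + M(-8, -4)/(-110 - 216) = 157 + (-1*(-8))/(-110 - 216) = 157 + 8/(-326) = 157 - 1/326*8 = 157 - 4/163 = 25587/163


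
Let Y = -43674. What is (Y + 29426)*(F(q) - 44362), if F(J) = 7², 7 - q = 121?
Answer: 631371624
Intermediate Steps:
q = -114 (q = 7 - 1*121 = 7 - 121 = -114)
F(J) = 49
(Y + 29426)*(F(q) - 44362) = (-43674 + 29426)*(49 - 44362) = -14248*(-44313) = 631371624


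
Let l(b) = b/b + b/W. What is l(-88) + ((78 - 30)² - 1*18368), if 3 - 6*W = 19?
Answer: -16030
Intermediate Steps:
W = -8/3 (W = ½ - ⅙*19 = ½ - 19/6 = -8/3 ≈ -2.6667)
l(b) = 1 - 3*b/8 (l(b) = b/b + b/(-8/3) = 1 + b*(-3/8) = 1 - 3*b/8)
l(-88) + ((78 - 30)² - 1*18368) = (1 - 3/8*(-88)) + ((78 - 30)² - 1*18368) = (1 + 33) + (48² - 18368) = 34 + (2304 - 18368) = 34 - 16064 = -16030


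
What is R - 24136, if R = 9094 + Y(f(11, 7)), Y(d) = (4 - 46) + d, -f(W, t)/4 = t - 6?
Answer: -15088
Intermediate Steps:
f(W, t) = 24 - 4*t (f(W, t) = -4*(t - 6) = -4*(-6 + t) = 24 - 4*t)
Y(d) = -42 + d
R = 9048 (R = 9094 + (-42 + (24 - 4*7)) = 9094 + (-42 + (24 - 28)) = 9094 + (-42 - 4) = 9094 - 46 = 9048)
R - 24136 = 9048 - 24136 = -15088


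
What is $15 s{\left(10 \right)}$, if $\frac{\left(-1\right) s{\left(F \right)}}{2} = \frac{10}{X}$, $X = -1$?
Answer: $300$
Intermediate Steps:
$s{\left(F \right)} = 20$ ($s{\left(F \right)} = - 2 \frac{10}{-1} = - 2 \cdot 10 \left(-1\right) = \left(-2\right) \left(-10\right) = 20$)
$15 s{\left(10 \right)} = 15 \cdot 20 = 300$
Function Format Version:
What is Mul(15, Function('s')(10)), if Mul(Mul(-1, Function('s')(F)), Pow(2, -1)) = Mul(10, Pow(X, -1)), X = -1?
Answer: 300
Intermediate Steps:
Function('s')(F) = 20 (Function('s')(F) = Mul(-2, Mul(10, Pow(-1, -1))) = Mul(-2, Mul(10, -1)) = Mul(-2, -10) = 20)
Mul(15, Function('s')(10)) = Mul(15, 20) = 300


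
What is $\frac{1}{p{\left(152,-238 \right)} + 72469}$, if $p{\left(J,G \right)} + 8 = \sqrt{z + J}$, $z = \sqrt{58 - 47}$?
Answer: $\frac{1}{72461 + \sqrt{152 + \sqrt{11}}} \approx 1.3798 \cdot 10^{-5}$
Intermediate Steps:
$z = \sqrt{11} \approx 3.3166$
$p{\left(J,G \right)} = -8 + \sqrt{J + \sqrt{11}}$ ($p{\left(J,G \right)} = -8 + \sqrt{\sqrt{11} + J} = -8 + \sqrt{J + \sqrt{11}}$)
$\frac{1}{p{\left(152,-238 \right)} + 72469} = \frac{1}{\left(-8 + \sqrt{152 + \sqrt{11}}\right) + 72469} = \frac{1}{72461 + \sqrt{152 + \sqrt{11}}}$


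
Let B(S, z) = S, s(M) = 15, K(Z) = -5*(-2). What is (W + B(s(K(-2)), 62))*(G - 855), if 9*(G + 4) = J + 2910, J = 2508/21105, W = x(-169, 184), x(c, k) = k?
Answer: -6749064901/63315 ≈ -1.0660e+5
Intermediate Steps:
K(Z) = 10
W = 184
J = 836/7035 (J = 2508*(1/21105) = 836/7035 ≈ 0.11883)
G = 20219426/63315 (G = -4 + (836/7035 + 2910)/9 = -4 + (1/9)*(20472686/7035) = -4 + 20472686/63315 = 20219426/63315 ≈ 319.35)
(W + B(s(K(-2)), 62))*(G - 855) = (184 + 15)*(20219426/63315 - 855) = 199*(-33914899/63315) = -6749064901/63315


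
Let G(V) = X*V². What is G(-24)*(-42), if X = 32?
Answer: -774144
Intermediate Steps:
G(V) = 32*V²
G(-24)*(-42) = (32*(-24)²)*(-42) = (32*576)*(-42) = 18432*(-42) = -774144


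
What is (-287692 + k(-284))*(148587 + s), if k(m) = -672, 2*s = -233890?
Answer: -9124413688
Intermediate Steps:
s = -116945 (s = (½)*(-233890) = -116945)
(-287692 + k(-284))*(148587 + s) = (-287692 - 672)*(148587 - 116945) = -288364*31642 = -9124413688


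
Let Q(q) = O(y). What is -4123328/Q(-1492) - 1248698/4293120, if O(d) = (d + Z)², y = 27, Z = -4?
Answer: -8851301232301/1135530240 ≈ -7794.9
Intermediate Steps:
O(d) = (-4 + d)² (O(d) = (d - 4)² = (-4 + d)²)
Q(q) = 529 (Q(q) = (-4 + 27)² = 23² = 529)
-4123328/Q(-1492) - 1248698/4293120 = -4123328/529 - 1248698/4293120 = -4123328*1/529 - 1248698*1/4293120 = -4123328/529 - 624349/2146560 = -8851301232301/1135530240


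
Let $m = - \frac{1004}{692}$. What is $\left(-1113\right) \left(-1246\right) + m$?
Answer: $\frac{239915803}{173} \approx 1.3868 \cdot 10^{6}$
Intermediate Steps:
$m = - \frac{251}{173}$ ($m = \left(-1004\right) \frac{1}{692} = - \frac{251}{173} \approx -1.4509$)
$\left(-1113\right) \left(-1246\right) + m = \left(-1113\right) \left(-1246\right) - \frac{251}{173} = 1386798 - \frac{251}{173} = \frac{239915803}{173}$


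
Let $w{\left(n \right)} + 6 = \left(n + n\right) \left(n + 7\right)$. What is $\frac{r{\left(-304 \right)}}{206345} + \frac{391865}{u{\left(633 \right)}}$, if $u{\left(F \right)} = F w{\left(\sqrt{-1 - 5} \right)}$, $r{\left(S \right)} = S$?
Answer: $- \frac{3235016777}{435387950} - \frac{548611 i \sqrt{6}}{94950} \approx -7.4302 - 14.153 i$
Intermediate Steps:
$w{\left(n \right)} = -6 + 2 n \left(7 + n\right)$ ($w{\left(n \right)} = -6 + \left(n + n\right) \left(n + 7\right) = -6 + 2 n \left(7 + n\right)$)
$u{\left(F \right)} = F \left(-18 + 14 i \sqrt{6}\right)$ ($u{\left(F \right)} = F \left(-6 + 2 \left(\sqrt{-1 - 5}\right)^{2} + 14 \sqrt{-1 - 5}\right) = F \left(-6 + 2 \left(\sqrt{-6}\right)^{2} + 14 \sqrt{-6}\right) = F \left(-6 + 2 \left(i \sqrt{6}\right)^{2} + 14 i \sqrt{6}\right) = F \left(-6 + 2 \left(-6\right) + 14 i \sqrt{6}\right) = F \left(-6 - 12 + 14 i \sqrt{6}\right) = F \left(-18 + 14 i \sqrt{6}\right)$)
$\frac{r{\left(-304 \right)}}{206345} + \frac{391865}{u{\left(633 \right)}} = - \frac{304}{206345} + \frac{391865}{2 \cdot 633 \left(-9 + 7 i \sqrt{6}\right)} = \left(-304\right) \frac{1}{206345} + \frac{391865}{-11394 + 8862 i \sqrt{6}} = - \frac{304}{206345} + \frac{391865}{-11394 + 8862 i \sqrt{6}}$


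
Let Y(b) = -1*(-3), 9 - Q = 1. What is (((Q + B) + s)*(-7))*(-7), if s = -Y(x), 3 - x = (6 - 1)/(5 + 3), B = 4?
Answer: 441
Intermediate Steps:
Q = 8 (Q = 9 - 1*1 = 9 - 1 = 8)
x = 19/8 (x = 3 - (6 - 1)/(5 + 3) = 3 - 5/8 = 19/8 ≈ 2.3750)
Y(b) = 3
s = -3 (s = -1*3 = -3)
(((Q + B) + s)*(-7))*(-7) = (((8 + 4) - 3)*(-7))*(-7) = ((12 - 3)*(-7))*(-7) = (9*(-7))*(-7) = -63*(-7) = 441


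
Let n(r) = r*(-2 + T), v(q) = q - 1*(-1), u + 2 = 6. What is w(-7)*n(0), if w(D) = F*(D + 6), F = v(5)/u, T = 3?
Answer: 0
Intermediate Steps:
u = 4 (u = -2 + 6 = 4)
v(q) = 1 + q (v(q) = q + 1 = 1 + q)
F = 3/2 (F = (1 + 5)/4 = 6*(1/4) = 3/2 ≈ 1.5000)
w(D) = 9 + 3*D/2 (w(D) = 3*(D + 6)/2 = 3*(6 + D)/2 = 9 + 3*D/2)
n(r) = r (n(r) = r*(-2 + 3) = r*1 = r)
w(-7)*n(0) = (9 + (3/2)*(-7))*0 = (9 - 21/2)*0 = -3/2*0 = 0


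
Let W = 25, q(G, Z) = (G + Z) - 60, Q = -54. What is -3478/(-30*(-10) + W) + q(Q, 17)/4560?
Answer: -3178241/296400 ≈ -10.723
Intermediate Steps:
q(G, Z) = -60 + G + Z
-3478/(-30*(-10) + W) + q(Q, 17)/4560 = -3478/(-30*(-10) + 25) + (-60 - 54 + 17)/4560 = -3478/(300 + 25) - 97*1/4560 = -3478/325 - 97/4560 = -3178241/296400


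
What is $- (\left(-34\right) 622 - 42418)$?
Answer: $63566$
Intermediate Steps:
$- (\left(-34\right) 622 - 42418) = - (-21148 - 42418) = \left(-1\right) \left(-63566\right) = 63566$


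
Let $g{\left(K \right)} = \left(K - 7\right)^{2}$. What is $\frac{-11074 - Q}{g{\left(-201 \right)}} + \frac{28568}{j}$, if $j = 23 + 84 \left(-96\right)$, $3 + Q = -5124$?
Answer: $- \frac{1283785779}{347885824} \approx -3.6903$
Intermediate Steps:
$Q = -5127$ ($Q = -3 - 5124 = -5127$)
$g{\left(K \right)} = \left(-7 + K\right)^{2}$
$j = -8041$ ($j = 23 - 8064 = -8041$)
$\frac{-11074 - Q}{g{\left(-201 \right)}} + \frac{28568}{j} = \frac{-11074 - -5127}{\left(-7 - 201\right)^{2}} + \frac{28568}{-8041} = \frac{-11074 + 5127}{\left(-208\right)^{2}} + 28568 \left(- \frac{1}{8041}\right) = - \frac{5947}{43264} - \frac{28568}{8041} = - \frac{1283785779}{347885824}$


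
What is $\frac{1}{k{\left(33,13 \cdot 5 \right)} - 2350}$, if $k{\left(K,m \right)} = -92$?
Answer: $- \frac{1}{2442} \approx -0.0004095$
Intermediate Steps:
$\frac{1}{k{\left(33,13 \cdot 5 \right)} - 2350} = \frac{1}{-92 - 2350} = \frac{1}{-2442} = - \frac{1}{2442}$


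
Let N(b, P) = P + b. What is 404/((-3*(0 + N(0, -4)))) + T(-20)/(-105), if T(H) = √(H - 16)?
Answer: 101/3 - 2*I/35 ≈ 33.667 - 0.057143*I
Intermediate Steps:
T(H) = √(-16 + H)
404/((-3*(0 + N(0, -4)))) + T(-20)/(-105) = 404/((-3*(0 + (-4 + 0)))) + √(-16 - 20)/(-105) = 404/((-3*(0 - 4))) + √(-36)*(-1/105) = 404/((-3*(-4))) + (6*I)*(-1/105) = 404/12 - 2*I/35 = 404*(1/12) - 2*I/35 = 101/3 - 2*I/35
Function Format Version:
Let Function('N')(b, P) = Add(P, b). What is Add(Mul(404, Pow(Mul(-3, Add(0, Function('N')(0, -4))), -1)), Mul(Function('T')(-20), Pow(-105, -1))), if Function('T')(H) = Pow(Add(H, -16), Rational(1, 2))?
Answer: Add(Rational(101, 3), Mul(Rational(-2, 35), I)) ≈ Add(33.667, Mul(-0.057143, I))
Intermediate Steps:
Function('T')(H) = Pow(Add(-16, H), Rational(1, 2))
Add(Mul(404, Pow(Mul(-3, Add(0, Function('N')(0, -4))), -1)), Mul(Function('T')(-20), Pow(-105, -1))) = Add(Mul(404, Pow(Mul(-3, Add(0, Add(-4, 0))), -1)), Mul(Pow(Add(-16, -20), Rational(1, 2)), Pow(-105, -1))) = Add(Mul(404, Pow(Mul(-3, Add(0, -4)), -1)), Mul(Pow(-36, Rational(1, 2)), Rational(-1, 105))) = Add(Mul(404, Pow(Mul(-3, -4), -1)), Mul(Mul(6, I), Rational(-1, 105))) = Add(Mul(404, Pow(12, -1)), Mul(Rational(-2, 35), I)) = Add(Mul(404, Rational(1, 12)), Mul(Rational(-2, 35), I)) = Add(Rational(101, 3), Mul(Rational(-2, 35), I))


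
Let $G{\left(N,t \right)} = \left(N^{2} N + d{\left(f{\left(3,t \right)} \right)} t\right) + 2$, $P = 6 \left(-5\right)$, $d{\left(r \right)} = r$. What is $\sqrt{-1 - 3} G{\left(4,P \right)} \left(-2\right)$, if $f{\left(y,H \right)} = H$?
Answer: $- 3864 i \approx - 3864.0 i$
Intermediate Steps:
$P = -30$
$G{\left(N,t \right)} = 2 + N^{3} + t^{2}$ ($G{\left(N,t \right)} = \left(N^{2} N + t t\right) + 2 = \left(N^{3} + t^{2}\right) + 2 = 2 + N^{3} + t^{2}$)
$\sqrt{-1 - 3} G{\left(4,P \right)} \left(-2\right) = \sqrt{-1 - 3} \left(2 + 4^{3} + \left(-30\right)^{2}\right) \left(-2\right) = \sqrt{-4} \left(2 + 64 + 900\right) \left(-2\right) = 2 i 966 \left(-2\right) = 1932 i \left(-2\right) = - 3864 i$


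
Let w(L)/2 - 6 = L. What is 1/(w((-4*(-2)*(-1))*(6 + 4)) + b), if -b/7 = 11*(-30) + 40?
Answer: 1/1882 ≈ 0.00053135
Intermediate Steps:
w(L) = 12 + 2*L
b = 2030 (b = -7*(11*(-30) + 40) = -7*(-330 + 40) = -7*(-290) = 2030)
1/(w((-4*(-2)*(-1))*(6 + 4)) + b) = 1/((12 + 2*((-4*(-2)*(-1))*(6 + 4))) + 2030) = 1/((12 + 2*((8*(-1))*10)) + 2030) = 1/((12 + 2*(-8*10)) + 2030) = 1/((12 + 2*(-80)) + 2030) = 1/((12 - 160) + 2030) = 1/(-148 + 2030) = 1/1882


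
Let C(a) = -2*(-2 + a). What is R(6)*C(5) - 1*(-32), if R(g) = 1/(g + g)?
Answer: 63/2 ≈ 31.500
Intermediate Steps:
R(g) = 1/(2*g)
C(a) = 4 - 2*a
R(6)*C(5) - 1*(-32) = ((½)/6)*(4 - 2*5) - 1*(-32) = ((½)*(⅙))*(4 - 10) + 32 = (1/12)*(-6) + 32 = -½ + 32 = 63/2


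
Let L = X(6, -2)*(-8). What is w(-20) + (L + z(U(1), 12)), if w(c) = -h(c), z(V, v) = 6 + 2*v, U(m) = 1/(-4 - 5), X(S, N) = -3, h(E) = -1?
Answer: 55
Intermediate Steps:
U(m) = -1/9 (U(m) = 1/(-9) = -1/9)
L = 24 (L = -3*(-8) = 24)
w(c) = 1 (w(c) = -1*(-1) = 1)
w(-20) + (L + z(U(1), 12)) = 1 + (24 + (6 + 2*12)) = 1 + (24 + (6 + 24)) = 1 + (24 + 30) = 1 + 54 = 55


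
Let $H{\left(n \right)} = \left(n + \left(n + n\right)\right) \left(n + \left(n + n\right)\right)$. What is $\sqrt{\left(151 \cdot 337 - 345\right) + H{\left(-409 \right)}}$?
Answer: $\sqrt{1556071} \approx 1247.4$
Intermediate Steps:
$H{\left(n \right)} = 9 n^{2}$ ($H{\left(n \right)} = \left(n + 2 n\right) \left(n + 2 n\right) = 3 n 3 n = 9 n^{2}$)
$\sqrt{\left(151 \cdot 337 - 345\right) + H{\left(-409 \right)}} = \sqrt{\left(151 \cdot 337 - 345\right) + 9 \left(-409\right)^{2}} = \sqrt{\left(50887 - 345\right) + 9 \cdot 167281} = \sqrt{50542 + 1505529} = \sqrt{1556071}$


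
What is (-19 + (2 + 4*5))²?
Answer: 9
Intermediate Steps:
(-19 + (2 + 4*5))² = (-19 + (2 + 20))² = (-19 + 22)² = 3² = 9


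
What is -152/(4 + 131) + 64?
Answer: 8488/135 ≈ 62.874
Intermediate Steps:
-152/(4 + 131) + 64 = -152/135 + 64 = 8488/135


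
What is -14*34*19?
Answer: -9044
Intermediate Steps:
-14*34*19 = -476*19 = -9044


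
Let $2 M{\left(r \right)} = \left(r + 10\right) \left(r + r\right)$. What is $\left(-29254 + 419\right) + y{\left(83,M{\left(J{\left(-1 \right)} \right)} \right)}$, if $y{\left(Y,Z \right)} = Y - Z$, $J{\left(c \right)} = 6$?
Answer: $-28848$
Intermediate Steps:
$M{\left(r \right)} = r \left(10 + r\right)$ ($M{\left(r \right)} = \frac{\left(r + 10\right) \left(r + r\right)}{2} = \frac{\left(10 + r\right) 2 r}{2} = \frac{2 r \left(10 + r\right)}{2} = r \left(10 + r\right)$)
$\left(-29254 + 419\right) + y{\left(83,M{\left(J{\left(-1 \right)} \right)} \right)} = \left(-29254 + 419\right) + \left(83 - 6 \left(10 + 6\right)\right) = -28835 + \left(83 - 6 \cdot 16\right) = -28835 + \left(83 - 96\right) = -28835 - 13 = -28848$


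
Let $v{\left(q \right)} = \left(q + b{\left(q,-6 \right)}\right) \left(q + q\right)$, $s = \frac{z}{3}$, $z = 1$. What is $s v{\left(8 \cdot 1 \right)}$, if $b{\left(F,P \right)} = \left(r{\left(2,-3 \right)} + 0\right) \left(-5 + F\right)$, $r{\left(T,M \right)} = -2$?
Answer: $\frac{32}{3} \approx 10.667$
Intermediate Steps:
$s = \frac{1}{3}$ ($s = 1 \cdot \frac{1}{3} = \frac{1}{3} \approx 0.33333$)
$b{\left(F,P \right)} = 10 - 2 F$ ($b{\left(F,P \right)} = \left(-2 + 0\right) \left(-5 + F\right) = - 2 \left(-5 + F\right) = 10 - 2 F$)
$v{\left(q \right)} = 2 q \left(10 - q\right)$ ($v{\left(q \right)} = \left(q - \left(-10 + 2 q\right)\right) \left(q + q\right) = \left(10 - q\right) 2 q = 2 q \left(10 - q\right)$)
$s v{\left(8 \cdot 1 \right)} = \frac{2 \cdot 8 \cdot 1 \left(10 - 8 \cdot 1\right)}{3} = \frac{2 \cdot 8 \left(10 - 8\right)}{3} = \frac{2 \cdot 8 \cdot 2}{3} = \frac{1}{3} \cdot 32 = \frac{32}{3}$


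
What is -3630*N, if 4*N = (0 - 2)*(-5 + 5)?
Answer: 0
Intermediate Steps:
N = 0 (N = ((0 - 2)*(-5 + 5))/4 = (-2*0)/4 = (¼)*0 = 0)
-3630*N = -3630*0 = 0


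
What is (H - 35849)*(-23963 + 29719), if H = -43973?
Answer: -459455432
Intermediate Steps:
(H - 35849)*(-23963 + 29719) = (-43973 - 35849)*(-23963 + 29719) = -79822*5756 = -459455432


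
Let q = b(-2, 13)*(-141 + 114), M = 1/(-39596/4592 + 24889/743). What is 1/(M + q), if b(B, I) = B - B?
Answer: 21217615/852964 ≈ 24.875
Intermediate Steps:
b(B, I) = 0
M = 852964/21217615 (M = 1/(-39596*1/4592 + 24889*(1/743)) = 1/(-9899/1148 + 24889/743) = 1/(21217615/852964) = 852964/21217615 ≈ 0.040201)
q = 0 (q = 0*(-141 + 114) = 0*(-27) = 0)
1/(M + q) = 1/(852964/21217615 + 0) = 1/(852964/21217615) = 21217615/852964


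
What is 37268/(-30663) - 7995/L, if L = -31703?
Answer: -936356719/972109089 ≈ -0.96322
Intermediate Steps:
37268/(-30663) - 7995/L = 37268/(-30663) - 7995/(-31703) = 37268*(-1/30663) - 7995*(-1/31703) = -37268/30663 + 7995/31703 = -936356719/972109089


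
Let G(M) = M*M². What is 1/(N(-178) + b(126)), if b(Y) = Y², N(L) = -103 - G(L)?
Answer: 1/5655525 ≈ 1.7682e-7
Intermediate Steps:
G(M) = M³
N(L) = -103 - L³
1/(N(-178) + b(126)) = 1/((-103 - 1*(-178)³) + 126²) = 1/((-103 - 1*(-5639752)) + 15876) = 1/((-103 + 5639752) + 15876) = 1/(5639649 + 15876) = 1/5655525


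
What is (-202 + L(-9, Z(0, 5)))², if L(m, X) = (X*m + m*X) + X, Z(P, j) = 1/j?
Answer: 1054729/25 ≈ 42189.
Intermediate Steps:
L(m, X) = X + 2*X*m (L(m, X) = (X*m + X*m) + X = 2*X*m + X = X + 2*X*m)
(-202 + L(-9, Z(0, 5)))² = (-202 + (1 + 2*(-9))/5)² = (-202 + (1 - 18)/5)² = (-202 + (⅕)*(-17))² = (-202 - 17/5)² = (-1027/5)² = 1054729/25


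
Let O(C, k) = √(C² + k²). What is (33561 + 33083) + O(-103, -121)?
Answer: 66644 + 5*√1010 ≈ 66803.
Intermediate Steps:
(33561 + 33083) + O(-103, -121) = (33561 + 33083) + √((-103)² + (-121)²) = 66644 + √(10609 + 14641) = 66644 + √25250 = 66644 + 5*√1010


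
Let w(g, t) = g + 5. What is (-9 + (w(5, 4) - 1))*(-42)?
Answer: 0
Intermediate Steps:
w(g, t) = 5 + g
(-9 + (w(5, 4) - 1))*(-42) = (-9 + ((5 + 5) - 1))*(-42) = (-9 + (10 - 1))*(-42) = (-9 + 9)*(-42) = 0*(-42) = 0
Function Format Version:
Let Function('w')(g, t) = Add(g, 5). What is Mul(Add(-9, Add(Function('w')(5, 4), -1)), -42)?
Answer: 0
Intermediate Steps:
Function('w')(g, t) = Add(5, g)
Mul(Add(-9, Add(Function('w')(5, 4), -1)), -42) = Mul(Add(-9, Add(Add(5, 5), -1)), -42) = Mul(Add(-9, Add(10, -1)), -42) = Mul(Add(-9, 9), -42) = Mul(0, -42) = 0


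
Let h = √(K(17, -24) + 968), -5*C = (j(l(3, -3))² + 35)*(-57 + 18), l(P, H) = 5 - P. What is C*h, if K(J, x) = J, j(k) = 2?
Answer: 1521*√985/5 ≈ 9547.2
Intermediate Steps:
C = 1521/5 (C = -(2² + 35)*(-57 + 18)/5 = -(4 + 35)*(-39)/5 = -39*(-39)/5 = -⅕*(-1521) = 1521/5 ≈ 304.20)
h = √985 (h = √(17 + 968) = √985 ≈ 31.385)
C*h = 1521*√985/5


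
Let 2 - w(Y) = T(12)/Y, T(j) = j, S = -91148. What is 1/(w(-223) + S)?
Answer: -223/20325546 ≈ -1.0971e-5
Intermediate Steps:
w(Y) = 2 - 12/Y
1/(w(-223) + S) = 1/((2 - 12/(-223)) - 91148) = 1/((2 - 12*(-1/223)) - 91148) = 1/((2 + 12/223) - 91148) = 1/(458/223 - 91148) = 1/(-20325546/223) = -223/20325546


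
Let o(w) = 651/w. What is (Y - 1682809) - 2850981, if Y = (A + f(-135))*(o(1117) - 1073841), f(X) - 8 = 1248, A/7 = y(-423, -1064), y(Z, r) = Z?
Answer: 2040048723500/1117 ≈ 1.8264e+9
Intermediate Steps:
A = -2961 (A = 7*(-423) = -2961)
f(X) = 1256 (f(X) = 8 + 1248 = 1256)
Y = 2045112966930/1117 (Y = (-2961 + 1256)*(651/1117 - 1073841) = -1705*(651*(1/1117) - 1073841) = -1705*(651/1117 - 1073841) = -1705*(-1199479746/1117) = 2045112966930/1117 ≈ 1.8309e+9)
(Y - 1682809) - 2850981 = (2045112966930/1117 - 1682809) - 2850981 = 2043233269277/1117 - 2850981 = 2040048723500/1117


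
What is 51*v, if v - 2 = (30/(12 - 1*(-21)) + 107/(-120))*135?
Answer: 19533/88 ≈ 221.97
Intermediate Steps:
v = 383/88 (v = 2 + (30/(12 - 1*(-21)) + 107/(-120))*135 = 2 + (30/(12 + 21) + 107*(-1/120))*135 = 2 + (30/33 - 107/120)*135 = 2 + (30*(1/33) - 107/120)*135 = 2 + (10/11 - 107/120)*135 = 2 + (23/1320)*135 = 2 + 207/88 = 383/88 ≈ 4.3523)
51*v = 51*(383/88) = 19533/88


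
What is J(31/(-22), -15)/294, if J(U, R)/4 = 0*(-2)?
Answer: 0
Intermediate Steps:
J(U, R) = 0 (J(U, R) = 4*(0*(-2)) = 4*0 = 0)
J(31/(-22), -15)/294 = 0/294 = 0*(1/294) = 0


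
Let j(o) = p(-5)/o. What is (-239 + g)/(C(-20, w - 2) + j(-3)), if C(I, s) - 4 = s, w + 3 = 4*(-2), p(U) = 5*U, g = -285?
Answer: 786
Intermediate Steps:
j(o) = -25/o (j(o) = (5*(-5))/o = -25/o)
w = -11 (w = -3 + 4*(-2) = -3 - 8 = -11)
C(I, s) = 4 + s
(-239 + g)/(C(-20, w - 2) + j(-3)) = (-239 - 285)/((4 + (-11 - 2)) - 25/(-3)) = -524/((4 - 13) - 25*(-1/3)) = -524/(-9 + 25/3) = -524/(-2/3) = -524*(-3/2) = 786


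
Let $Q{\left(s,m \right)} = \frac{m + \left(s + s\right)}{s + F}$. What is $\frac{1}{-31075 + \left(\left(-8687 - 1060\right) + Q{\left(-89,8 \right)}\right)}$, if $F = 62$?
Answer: $- \frac{27}{1102024} \approx -2.45 \cdot 10^{-5}$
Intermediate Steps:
$Q{\left(s,m \right)} = \frac{m + 2 s}{62 + s}$ ($Q{\left(s,m \right)} = \frac{m + \left(s + s\right)}{s + 62} = \frac{m + 2 s}{62 + s}$)
$\frac{1}{-31075 + \left(\left(-8687 - 1060\right) + Q{\left(-89,8 \right)}\right)} = \frac{1}{-31075 + \left(\left(-8687 - 1060\right) + \frac{8 + 2 \left(-89\right)}{62 - 89}\right)} = \frac{1}{-31075 - \left(9747 - \frac{8 - 178}{-27}\right)} = \frac{1}{-31075 - \frac{262999}{27}} = \frac{1}{- \frac{1102024}{27}} = - \frac{27}{1102024}$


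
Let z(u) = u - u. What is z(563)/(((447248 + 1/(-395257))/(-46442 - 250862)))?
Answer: 0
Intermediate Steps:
z(u) = 0
z(563)/(((447248 + 1/(-395257))/(-46442 - 250862))) = 0/(((447248 + 1/(-395257))/(-46442 - 250862))) = 0/(((447248 - 1/395257)/(-297304))) = 0/(((176777902735/395257)*(-1/297304))) = 0/(-25253986105/16787355304) = 0*(-16787355304/25253986105) = 0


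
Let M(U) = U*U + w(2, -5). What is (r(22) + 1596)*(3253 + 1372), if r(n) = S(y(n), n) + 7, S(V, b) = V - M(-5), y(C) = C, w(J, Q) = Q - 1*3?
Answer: 7437000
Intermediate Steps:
w(J, Q) = -3 + Q (w(J, Q) = Q - 3 = -3 + Q)
M(U) = -8 + U**2 (M(U) = U*U + (-3 - 5) = U**2 - 8 = -8 + U**2)
S(V, b) = -17 + V (S(V, b) = V - (-8 + (-5)**2) = V - (-8 + 25) = V - 1*17 = V - 17 = -17 + V)
r(n) = -10 + n (r(n) = (-17 + n) + 7 = -10 + n)
(r(22) + 1596)*(3253 + 1372) = ((-10 + 22) + 1596)*(3253 + 1372) = (12 + 1596)*4625 = 1608*4625 = 7437000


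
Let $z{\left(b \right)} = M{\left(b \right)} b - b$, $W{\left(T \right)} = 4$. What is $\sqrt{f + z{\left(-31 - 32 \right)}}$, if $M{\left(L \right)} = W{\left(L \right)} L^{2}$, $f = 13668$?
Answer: $i \sqrt{986457} \approx 993.21 i$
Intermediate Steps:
$M{\left(L \right)} = 4 L^{2}$
$z{\left(b \right)} = - b + 4 b^{3}$ ($z{\left(b \right)} = 4 b^{2} b - b = 4 b^{3} - b = - b + 4 b^{3}$)
$\sqrt{f + z{\left(-31 - 32 \right)}} = \sqrt{13668 + \left(- (-31 - 32) + 4 \left(-31 - 32\right)^{3}\right)} = \sqrt{13668 + \left(\left(-1\right) \left(-63\right) + 4 \left(-63\right)^{3}\right)} = \sqrt{13668 + \left(63 + 4 \left(-250047\right)\right)} = \sqrt{13668 + \left(63 - 1000188\right)} = \sqrt{13668 - 1000125} = \sqrt{-986457} = i \sqrt{986457}$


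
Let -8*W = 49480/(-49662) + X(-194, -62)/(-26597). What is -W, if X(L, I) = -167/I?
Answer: -1316153327/10566881712 ≈ -0.12455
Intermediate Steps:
W = 1316153327/10566881712 (W = -(49480/(-49662) - 167/(-62)/(-26597))/8 = -(49480*(-1/49662) - 167*(-1/62)*(-1/26597))/8 = -(-24740/24831 + (167/62)*(-1/26597))/8 = -(-24740/24831 - 167/1649014)/8 = -⅛*(-1316153327/1320860214) = 1316153327/10566881712 ≈ 0.12455)
-W = -1*1316153327/10566881712 = -1316153327/10566881712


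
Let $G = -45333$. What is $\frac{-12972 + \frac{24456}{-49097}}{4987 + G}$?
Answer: $\frac{318455370}{990433781} \approx 0.32153$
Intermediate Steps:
$\frac{-12972 + \frac{24456}{-49097}}{4987 + G} = \frac{-12972 + \frac{24456}{-49097}}{4987 - 45333} = \frac{-12972 + 24456 \left(- \frac{1}{49097}\right)}{-40346} = \left(-12972 - \frac{24456}{49097}\right) \left(- \frac{1}{40346}\right) = \left(- \frac{636910740}{49097}\right) \left(- \frac{1}{40346}\right) = \frac{318455370}{990433781}$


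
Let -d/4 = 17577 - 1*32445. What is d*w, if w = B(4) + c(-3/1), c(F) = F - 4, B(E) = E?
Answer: -178416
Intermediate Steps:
c(F) = -4 + F
w = -3 (w = 4 + (-4 - 3/1) = 4 + (-4 - 3*1) = 4 + (-4 - 3) = 4 - 7 = -3)
d = 59472 (d = -4*(17577 - 1*32445) = -4*(17577 - 32445) = -4*(-14868) = 59472)
d*w = 59472*(-3) = -178416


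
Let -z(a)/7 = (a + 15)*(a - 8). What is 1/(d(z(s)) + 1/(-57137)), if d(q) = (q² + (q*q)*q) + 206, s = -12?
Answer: 57137/4243256793021 ≈ 1.3465e-8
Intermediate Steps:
z(a) = -7*(-8 + a)*(15 + a) (z(a) = -7*(a + 15)*(a - 8) = -7*(15 + a)*(-8 + a) = -7*(-8 + a)*(15 + a))
d(q) = 206 + q² + q³ (d(q) = (q² + q²*q) + 206 = (q² + q³) + 206 = 206 + q² + q³)
1/(d(z(s)) + 1/(-57137)) = 1/((206 + (840 - 49*(-12) - 7*(-12)²)² + (840 - 49*(-12) - 7*(-12)²)³) + 1/(-57137)) = 1/((206 + (840 + 588 - 7*144)² + (840 + 588 - 7*144)³) - 1/57137) = 1/((206 + (840 + 588 - 1008)² + (840 + 588 - 1008)³) - 1/57137) = 1/((206 + 420² + 420³) - 1/57137) = 1/((206 + 176400 + 74088000) - 1/57137) = 1/(74264606 - 1/57137) = 1/(4243256793021/57137) = 57137/4243256793021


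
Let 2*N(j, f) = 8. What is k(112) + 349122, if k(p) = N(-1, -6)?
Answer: 349126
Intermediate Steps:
N(j, f) = 4 (N(j, f) = (1/2)*8 = 4)
k(p) = 4
k(112) + 349122 = 4 + 349122 = 349126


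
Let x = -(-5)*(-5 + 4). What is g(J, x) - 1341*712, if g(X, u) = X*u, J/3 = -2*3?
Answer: -954702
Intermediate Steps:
x = -5 (x = -(-5)*(-1) = -1*5 = -5)
J = -18 (J = 3*(-2*3) = 3*(-1*6) = 3*(-6) = -18)
g(J, x) - 1341*712 = -18*(-5) - 1341*712 = 90 - 954792 = -954702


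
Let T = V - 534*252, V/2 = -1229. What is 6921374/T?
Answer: -3460687/68513 ≈ -50.511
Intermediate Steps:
V = -2458 (V = 2*(-1229) = -2458)
T = -137026 (T = -2458 - 534*252 = -2458 - 134568 = -137026)
6921374/T = 6921374/(-137026) = 6921374*(-1/137026) = -3460687/68513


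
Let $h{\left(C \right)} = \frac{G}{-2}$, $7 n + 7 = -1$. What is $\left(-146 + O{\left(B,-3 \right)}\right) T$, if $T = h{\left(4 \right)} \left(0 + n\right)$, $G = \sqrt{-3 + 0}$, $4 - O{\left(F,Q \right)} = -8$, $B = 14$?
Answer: $- \frac{536 i \sqrt{3}}{7} \approx - 132.63 i$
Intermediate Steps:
$O{\left(F,Q \right)} = 12$ ($O{\left(F,Q \right)} = 4 - -8 = 4 + 8 = 12$)
$n = - \frac{8}{7}$ ($n = -1 + \frac{1}{7} \left(-1\right) = -1 - \frac{1}{7} = - \frac{8}{7} \approx -1.1429$)
$G = i \sqrt{3}$ ($G = \sqrt{-3} = i \sqrt{3} \approx 1.732 i$)
$h{\left(C \right)} = - \frac{i \sqrt{3}}{2}$ ($h{\left(C \right)} = \frac{i \sqrt{3}}{-2} = i \sqrt{3} \left(- \frac{1}{2}\right) = - \frac{i \sqrt{3}}{2}$)
$T = \frac{4 i \sqrt{3}}{7}$ ($T = - \frac{i \sqrt{3}}{2} \left(0 - \frac{8}{7}\right) = - \frac{i \sqrt{3}}{2} \left(- \frac{8}{7}\right) = \frac{4 i \sqrt{3}}{7} \approx 0.98974 i$)
$\left(-146 + O{\left(B,-3 \right)}\right) T = \left(-146 + 12\right) \frac{4 i \sqrt{3}}{7} = - 134 \frac{4 i \sqrt{3}}{7} = - \frac{536 i \sqrt{3}}{7}$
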